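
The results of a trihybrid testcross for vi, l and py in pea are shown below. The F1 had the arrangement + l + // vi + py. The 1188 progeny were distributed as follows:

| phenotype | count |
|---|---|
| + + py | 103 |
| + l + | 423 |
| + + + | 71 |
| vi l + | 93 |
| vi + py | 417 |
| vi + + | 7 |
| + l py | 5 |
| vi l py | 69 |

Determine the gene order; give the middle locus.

The two rarest classes, + l py and vi + +, are the double crossovers. Comparing them with the parentals, only the py allele has switched, so py is the middle locus and the order is vi – py – l.

py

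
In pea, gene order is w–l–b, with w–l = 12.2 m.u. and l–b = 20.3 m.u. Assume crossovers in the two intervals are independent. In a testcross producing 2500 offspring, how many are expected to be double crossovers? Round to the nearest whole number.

Map distances give recombination frequencies of 0.122 and 0.203 for the two intervals.
With no interference, expected double-crossover frequency = 0.122 × 0.203 = 0.02477.
Expected number = 0.02477 × 2500 = 61.91 ≈ 62.

62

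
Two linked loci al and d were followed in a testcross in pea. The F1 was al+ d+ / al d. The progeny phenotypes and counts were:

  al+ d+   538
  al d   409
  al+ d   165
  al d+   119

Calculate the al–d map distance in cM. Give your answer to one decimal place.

The recombinant classes are al+ d and al d+: 165 + 119 = 284.
Recombination frequency = 284/1231 = 0.2307 ≈ 23.1%, i.e. 23.1 cM.

23.1 cM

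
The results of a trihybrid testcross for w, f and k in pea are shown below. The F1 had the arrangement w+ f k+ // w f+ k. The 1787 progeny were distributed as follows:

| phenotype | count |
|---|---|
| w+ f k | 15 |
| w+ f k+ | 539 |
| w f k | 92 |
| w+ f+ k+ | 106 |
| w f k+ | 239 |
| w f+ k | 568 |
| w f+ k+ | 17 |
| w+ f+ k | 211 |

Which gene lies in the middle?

The two rarest classes, w+ f k and w f+ k+, are the double crossovers. Comparing them with the parentals, only the k allele has switched, so k is the middle locus and the order is w – k – f.

k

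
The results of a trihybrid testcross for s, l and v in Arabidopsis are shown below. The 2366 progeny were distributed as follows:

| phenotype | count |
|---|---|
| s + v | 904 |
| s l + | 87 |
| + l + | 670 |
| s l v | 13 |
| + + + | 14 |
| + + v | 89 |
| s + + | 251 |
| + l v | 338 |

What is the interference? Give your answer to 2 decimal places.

The two most frequent reciprocal classes, s + v and + l +, are the parental types, so the F1 was s + v / + l +.
The two rarest classes, s l v and + + +, are the double crossovers. Comparing them with the parentals, only the l allele has switched, so l is the middle locus and the order is v – l – s.
v–l: (589 + 27)/2366 = 0.2604; l–s: (176 + 27)/2366 = 0.0858.
Expected DCO frequency = 0.2604 × 0.0858 ≈ 0.02234; observed = 27/2366 ≈ 0.01141.
Coefficient of coincidence = 0.01141/0.02234 ≈ 0.51; interference = 1 − 0.51 = 0.49.

0.49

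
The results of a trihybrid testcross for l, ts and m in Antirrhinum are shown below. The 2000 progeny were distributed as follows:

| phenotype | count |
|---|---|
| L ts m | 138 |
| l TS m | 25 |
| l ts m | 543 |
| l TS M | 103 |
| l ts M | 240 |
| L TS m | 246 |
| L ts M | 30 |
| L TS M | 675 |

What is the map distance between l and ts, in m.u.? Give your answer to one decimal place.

The two most frequent reciprocal classes, L TS M and l ts m, are the parental types, so the F1 was L TS M / l ts m.
The two rarest classes, L ts M and l TS m, are the double crossovers. Comparing them with the parentals, only the ts allele has switched, so ts is the middle locus and the order is l – ts – m.
Crossovers in the l–ts interval produce the single-crossover classes l TS M and L ts m (103 + 138 = 241) plus the double crossovers (55).
RF(l–ts) = (241 + 55) / 2000 = 296/2000 = 0.1480 → 14.8 m.u.

14.8 m.u.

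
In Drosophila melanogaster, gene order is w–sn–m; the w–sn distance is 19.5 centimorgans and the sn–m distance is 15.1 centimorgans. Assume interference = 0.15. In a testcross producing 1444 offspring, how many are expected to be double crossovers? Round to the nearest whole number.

Map distances give recombination frequencies of 0.195 and 0.151 for the two intervals.
With interference 0.15 (so coincidence = 0.85), expected double-crossover frequency = 0.195 × 0.151 × 0.85 = 0.02503.
Expected number = 0.02503 × 1444 = 36.14 ≈ 36.

36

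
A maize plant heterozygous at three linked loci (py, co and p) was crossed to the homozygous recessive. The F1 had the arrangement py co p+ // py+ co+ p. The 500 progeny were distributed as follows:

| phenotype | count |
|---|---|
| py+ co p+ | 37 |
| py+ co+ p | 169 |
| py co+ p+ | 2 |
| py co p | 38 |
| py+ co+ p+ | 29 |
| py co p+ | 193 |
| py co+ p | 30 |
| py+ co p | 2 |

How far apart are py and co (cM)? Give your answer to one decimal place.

The two rarest classes, py co+ p+ and py+ co p, are the double crossovers. Comparing them with the parentals, only the co allele has switched, so co is the middle locus and the order is py – co – p.
Crossovers in the py–co interval produce the single-crossover classes py+ co p+ and py co+ p (37 + 30 = 67) plus the double crossovers (4).
RF(py–co) = (67 + 4) / 500 = 71/500 = 0.1420 → 14.2 cM.

14.2 cM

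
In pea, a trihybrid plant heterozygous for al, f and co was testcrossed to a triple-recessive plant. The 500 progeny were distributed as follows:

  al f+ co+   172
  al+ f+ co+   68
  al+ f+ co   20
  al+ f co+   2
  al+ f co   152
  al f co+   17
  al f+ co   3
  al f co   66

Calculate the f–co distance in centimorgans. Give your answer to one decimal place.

The two most frequent reciprocal classes, al+ f co and al f+ co+, are the parental types, so the F1 was al+ f co / al f+ co+.
The two rarest classes, al+ f co+ and al f+ co, are the double crossovers. Comparing them with the parentals, only the co allele has switched, so co is the middle locus and the order is al – co – f.
Crossovers in the co–f interval produce the single-crossover classes al+ f+ co and al f co+ (20 + 17 = 37) plus the double crossovers (5).
RF(co–f) = (37 + 5) / 500 = 42/500 = 0.0840 → 8.4 centimorgans.

8.4 centimorgans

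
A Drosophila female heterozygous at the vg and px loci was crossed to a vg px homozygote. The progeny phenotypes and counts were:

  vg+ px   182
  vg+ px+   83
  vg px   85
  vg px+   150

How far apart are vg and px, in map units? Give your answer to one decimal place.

33.6 map units

The two most frequent classes, vg+ px (182) and vg px+ (150), are the parental types, so the F1 was vg+ px / vg px+.
The recombinant classes are vg+ px+ and vg px: 83 + 85 = 168.
Recombination frequency = 168/500 = 0.3360 ≈ 33.6%, i.e. 33.6 map units.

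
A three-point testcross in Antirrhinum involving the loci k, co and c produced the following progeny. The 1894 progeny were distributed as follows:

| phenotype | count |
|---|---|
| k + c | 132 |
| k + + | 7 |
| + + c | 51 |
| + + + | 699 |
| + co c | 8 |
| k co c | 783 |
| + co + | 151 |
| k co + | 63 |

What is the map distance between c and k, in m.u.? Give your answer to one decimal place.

6.8 m.u.

The two most frequent reciprocal classes, + + + and k co c, are the parental types, so the F1 was + + + / k co c.
The two rarest classes, k + + and + co c, are the double crossovers. Comparing them with the parentals, only the k allele has switched, so k is the middle locus and the order is c – k – co.
Crossovers in the c–k interval produce the single-crossover classes + + c and k co + (51 + 63 = 114) plus the double crossovers (15).
RF(c–k) = (114 + 15) / 1894 = 129/1894 = 0.0681 → 6.8 m.u.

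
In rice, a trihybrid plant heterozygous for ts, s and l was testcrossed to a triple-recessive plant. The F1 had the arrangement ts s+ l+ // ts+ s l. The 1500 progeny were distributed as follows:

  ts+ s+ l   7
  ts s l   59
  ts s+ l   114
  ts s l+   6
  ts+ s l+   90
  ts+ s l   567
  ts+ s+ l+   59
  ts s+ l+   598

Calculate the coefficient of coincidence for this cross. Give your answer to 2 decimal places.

0.69

The two rarest classes, ts s l+ and ts+ s+ l, are the double crossovers. Comparing them with the parentals, only the s allele has switched, so s is the middle locus and the order is l – s – ts.
l–s: (204 + 13)/1500 = 0.1447; s–ts: (118 + 13)/1500 = 0.0873.
Expected DCO frequency = 0.1447 × 0.0873 ≈ 0.01263; observed = 13/1500 ≈ 0.00867.
Coefficient of coincidence = 0.00867/0.01263 ≈ 0.69.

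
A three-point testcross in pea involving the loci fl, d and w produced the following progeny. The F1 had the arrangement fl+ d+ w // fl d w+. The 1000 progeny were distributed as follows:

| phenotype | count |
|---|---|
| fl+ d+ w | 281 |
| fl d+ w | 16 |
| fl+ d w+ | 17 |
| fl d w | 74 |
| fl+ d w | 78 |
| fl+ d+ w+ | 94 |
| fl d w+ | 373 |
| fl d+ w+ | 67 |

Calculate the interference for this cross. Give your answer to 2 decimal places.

The two rarest classes, fl d+ w and fl+ d w+, are the double crossovers. Comparing them with the parentals, only the fl allele has switched, so fl is the middle locus and the order is d – fl – w.
d–fl: (145 + 33)/1000 = 0.1780; fl–w: (168 + 33)/1000 = 0.2010.
Expected DCO frequency = 0.1780 × 0.2010 ≈ 0.03578; observed = 33/1000 ≈ 0.03300.
Coefficient of coincidence = 0.03300/0.03578 ≈ 0.92; interference = 1 − 0.92 = 0.08.

0.08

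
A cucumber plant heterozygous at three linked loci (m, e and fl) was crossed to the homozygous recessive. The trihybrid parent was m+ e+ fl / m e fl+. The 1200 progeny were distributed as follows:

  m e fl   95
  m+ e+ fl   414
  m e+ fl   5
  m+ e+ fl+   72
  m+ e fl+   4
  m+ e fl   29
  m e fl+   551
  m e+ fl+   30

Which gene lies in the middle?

m

The two rarest classes, m e+ fl and m+ e fl+, are the double crossovers. Comparing them with the parentals, only the m allele has switched, so m is the middle locus and the order is e – m – fl.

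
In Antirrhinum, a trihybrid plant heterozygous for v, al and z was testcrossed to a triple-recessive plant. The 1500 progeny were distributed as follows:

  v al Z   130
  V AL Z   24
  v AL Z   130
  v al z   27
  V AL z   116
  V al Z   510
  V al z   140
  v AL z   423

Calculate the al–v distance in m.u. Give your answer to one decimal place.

19.8 m.u.

The two most frequent reciprocal classes, v AL z and V al Z, are the parental types, so the F1 was v AL z / V al Z.
The two rarest classes, v al z and V AL Z, are the double crossovers. Comparing them with the parentals, only the al allele has switched, so al is the middle locus and the order is z – al – v.
Crossovers in the al–v interval produce the single-crossover classes V AL z and v al Z (116 + 130 = 246) plus the double crossovers (51).
RF(al–v) = (246 + 51) / 1500 = 297/1500 = 0.1980 → 19.8 m.u.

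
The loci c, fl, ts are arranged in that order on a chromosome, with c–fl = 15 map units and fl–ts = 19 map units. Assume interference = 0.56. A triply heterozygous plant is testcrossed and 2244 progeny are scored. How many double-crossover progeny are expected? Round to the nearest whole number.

28

Map distances give recombination frequencies of 0.150 and 0.190 for the two intervals.
With interference 0.56 (so coincidence = 0.44), expected double-crossover frequency = 0.150 × 0.190 × 0.44 = 0.01254.
Expected number = 0.01254 × 2244 = 28.14 ≈ 28.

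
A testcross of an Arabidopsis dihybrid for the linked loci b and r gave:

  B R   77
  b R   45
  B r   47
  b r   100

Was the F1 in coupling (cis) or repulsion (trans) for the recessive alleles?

The two most frequent classes are B R (77) and b r (100); these are the parental (non-recombinant) types.
So the F1 carried B R on one chromosome and b r on the other — the recessive alleles are on the same chromosome (cis / coupling).

cis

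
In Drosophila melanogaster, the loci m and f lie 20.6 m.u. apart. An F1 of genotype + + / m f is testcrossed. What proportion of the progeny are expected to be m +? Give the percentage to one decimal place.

10.3%

A map distance of 20.6 m.u. corresponds to a recombination frequency of 0.206.
The F1 is + + / m f, so m + is a recombinant gamete class with expected frequency r/2 = 0.206/2 = 0.1030.
That is 0.1030 = 10.3% of the progeny.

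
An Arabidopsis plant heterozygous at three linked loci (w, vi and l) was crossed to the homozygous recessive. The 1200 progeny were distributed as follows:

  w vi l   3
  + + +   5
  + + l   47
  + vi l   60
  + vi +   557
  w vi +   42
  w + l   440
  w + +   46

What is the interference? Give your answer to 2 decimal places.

The two most frequent reciprocal classes, w + l and + vi +, are the parental types, so the F1 was w + l / + vi +.
The two rarest classes, w vi l and + + +, are the double crossovers. Comparing them with the parentals, only the vi allele has switched, so vi is the middle locus and the order is w – vi – l.
w–vi: (89 + 8)/1200 = 0.0808; vi–l: (106 + 8)/1200 = 0.0950.
Expected DCO frequency = 0.0808 × 0.0950 ≈ 0.00768; observed = 8/1200 ≈ 0.00667.
Coefficient of coincidence = 0.00667/0.00768 ≈ 0.87; interference = 1 − 0.87 = 0.13.

0.13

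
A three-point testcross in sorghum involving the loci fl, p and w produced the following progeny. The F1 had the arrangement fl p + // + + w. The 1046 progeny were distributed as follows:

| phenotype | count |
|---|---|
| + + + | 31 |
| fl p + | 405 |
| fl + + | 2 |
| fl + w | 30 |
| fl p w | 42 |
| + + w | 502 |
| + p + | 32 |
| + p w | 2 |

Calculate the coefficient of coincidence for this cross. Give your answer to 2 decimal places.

The two rarest classes, fl + + and + p w, are the double crossovers. Comparing them with the parentals, only the p allele has switched, so p is the middle locus and the order is w – p – fl.
w–p: (73 + 4)/1046 = 0.0736; p–fl: (62 + 4)/1046 = 0.0631.
Expected DCO frequency = 0.0736 × 0.0631 ≈ 0.00464; observed = 4/1046 ≈ 0.00382.
Coefficient of coincidence = 0.00382/0.00464 ≈ 0.82.

0.82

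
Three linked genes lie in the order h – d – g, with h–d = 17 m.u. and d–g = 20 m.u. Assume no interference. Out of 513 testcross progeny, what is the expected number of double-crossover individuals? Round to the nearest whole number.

Map distances give recombination frequencies of 0.170 and 0.200 for the two intervals.
With no interference, expected double-crossover frequency = 0.170 × 0.200 = 0.03400.
Expected number = 0.03400 × 513 = 17.44 ≈ 17.

17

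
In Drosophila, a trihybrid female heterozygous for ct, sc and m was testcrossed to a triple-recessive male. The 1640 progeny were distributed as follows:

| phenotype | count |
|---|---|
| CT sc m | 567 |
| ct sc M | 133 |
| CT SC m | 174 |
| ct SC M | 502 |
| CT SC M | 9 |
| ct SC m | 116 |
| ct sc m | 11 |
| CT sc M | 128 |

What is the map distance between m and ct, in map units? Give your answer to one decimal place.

16.1 map units

The two most frequent reciprocal classes, ct SC M and CT sc m, are the parental types, so the F1 was ct SC M / CT sc m.
The two rarest classes, CT SC M and ct sc m, are the double crossovers. Comparing them with the parentals, only the ct allele has switched, so ct is the middle locus and the order is sc – ct – m.
Crossovers in the ct–m interval produce the single-crossover classes ct SC m and CT sc M (116 + 128 = 244) plus the double crossovers (20).
RF(ct–m) = (244 + 20) / 1640 = 264/1640 = 0.1610 → 16.1 map units.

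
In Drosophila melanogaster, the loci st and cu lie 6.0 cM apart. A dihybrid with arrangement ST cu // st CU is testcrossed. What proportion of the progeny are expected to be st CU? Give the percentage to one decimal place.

A map distance of 6.0 cM corresponds to a recombination frequency of 0.060.
The F1 is ST cu / st CU, so st CU is a parental gamete class with expected frequency (1 − r)/2 = 0.940/2 = 0.4700.
That is 0.4700 = 47.0% of the progeny.

47.0%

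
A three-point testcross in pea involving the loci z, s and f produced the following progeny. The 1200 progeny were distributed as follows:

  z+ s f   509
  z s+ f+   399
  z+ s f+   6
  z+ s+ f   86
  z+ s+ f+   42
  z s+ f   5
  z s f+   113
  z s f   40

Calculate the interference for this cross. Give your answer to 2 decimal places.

The two most frequent reciprocal classes, z s+ f+ and z+ s f, are the parental types, so the F1 was z s+ f+ / z+ s f.
The two rarest classes, z s+ f and z+ s f+, are the double crossovers. Comparing them with the parentals, only the f allele has switched, so f is the middle locus and the order is s – f – z.
s–f: (199 + 11)/1200 = 0.1750; f–z: (82 + 11)/1200 = 0.0775.
Expected DCO frequency = 0.1750 × 0.0775 ≈ 0.01356; observed = 11/1200 ≈ 0.00917.
Coefficient of coincidence = 0.00917/0.01356 ≈ 0.68; interference = 1 − 0.68 = 0.32.

0.32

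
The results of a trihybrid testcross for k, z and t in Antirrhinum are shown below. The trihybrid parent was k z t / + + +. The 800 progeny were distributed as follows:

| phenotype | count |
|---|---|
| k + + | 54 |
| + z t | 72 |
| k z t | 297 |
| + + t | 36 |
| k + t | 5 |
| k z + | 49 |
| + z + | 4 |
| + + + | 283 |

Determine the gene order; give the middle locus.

The two rarest classes, k + t and + z +, are the double crossovers. Comparing them with the parentals, only the z allele has switched, so z is the middle locus and the order is t – z – k.

z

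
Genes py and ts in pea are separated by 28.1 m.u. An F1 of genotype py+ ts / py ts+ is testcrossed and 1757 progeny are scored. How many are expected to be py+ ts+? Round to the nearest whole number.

247

A map distance of 28.1 m.u. corresponds to a recombination frequency of 0.281.
The F1 is py+ ts / py ts+, so py+ ts+ is a recombinant gamete class with expected frequency r/2 = 0.281/2 = 0.1405.
Expected number = 0.1405 × 1757 = 246.86 ≈ 247.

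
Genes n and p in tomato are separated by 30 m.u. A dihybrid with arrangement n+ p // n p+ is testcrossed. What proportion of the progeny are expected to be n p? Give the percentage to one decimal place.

A map distance of 30 m.u. corresponds to a recombination frequency of 0.300.
The F1 is n+ p / n p+, so n p is a recombinant gamete class with expected frequency r/2 = 0.300/2 = 0.1500.
That is 0.1500 = 15.0% of the progeny.

15.0%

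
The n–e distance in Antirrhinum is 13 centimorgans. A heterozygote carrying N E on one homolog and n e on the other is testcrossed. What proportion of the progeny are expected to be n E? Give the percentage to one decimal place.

6.5%

A map distance of 13 centimorgans corresponds to a recombination frequency of 0.130.
The F1 is N E / n e, so n E is a recombinant gamete class with expected frequency r/2 = 0.130/2 = 0.0650.
That is 0.0650 = 6.5% of the progeny.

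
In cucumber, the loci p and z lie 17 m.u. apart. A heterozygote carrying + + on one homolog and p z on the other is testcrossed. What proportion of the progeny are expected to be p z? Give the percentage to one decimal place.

A map distance of 17 m.u. corresponds to a recombination frequency of 0.170.
The F1 is + + / p z, so p z is a parental gamete class with expected frequency (1 − r)/2 = 0.830/2 = 0.4150.
That is 0.4150 = 41.5% of the progeny.

41.5%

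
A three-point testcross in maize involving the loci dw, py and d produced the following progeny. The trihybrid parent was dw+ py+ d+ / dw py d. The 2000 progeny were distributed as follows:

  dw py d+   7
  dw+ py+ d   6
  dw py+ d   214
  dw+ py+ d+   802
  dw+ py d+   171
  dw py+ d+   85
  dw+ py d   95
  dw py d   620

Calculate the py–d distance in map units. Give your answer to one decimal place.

The two rarest classes, dw+ py+ d and dw py d+, are the double crossovers. Comparing them with the parentals, only the d allele has switched, so d is the middle locus and the order is dw – d – py.
Crossovers in the d–py interval produce the single-crossover classes dw+ py d+ and dw py+ d (171 + 214 = 385) plus the double crossovers (13).
RF(d–py) = (385 + 13) / 2000 = 398/2000 = 0.1990 → 19.9 map units.

19.9 map units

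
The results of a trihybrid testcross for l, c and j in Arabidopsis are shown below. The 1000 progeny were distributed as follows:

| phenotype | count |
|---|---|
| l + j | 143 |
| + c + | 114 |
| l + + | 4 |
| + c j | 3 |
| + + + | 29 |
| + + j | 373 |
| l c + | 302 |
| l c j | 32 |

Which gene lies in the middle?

c

The two most frequent reciprocal classes, l c + and + + j, are the parental types, so the F1 was l c + / + + j.
The two rarest classes, l + + and + c j, are the double crossovers. Comparing them with the parentals, only the c allele has switched, so c is the middle locus and the order is l – c – j.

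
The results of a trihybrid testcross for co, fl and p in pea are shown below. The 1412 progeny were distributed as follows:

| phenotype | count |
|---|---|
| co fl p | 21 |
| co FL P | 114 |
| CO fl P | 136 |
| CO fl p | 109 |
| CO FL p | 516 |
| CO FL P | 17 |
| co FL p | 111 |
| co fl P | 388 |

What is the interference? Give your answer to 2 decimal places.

The two most frequent reciprocal classes, co fl P and CO FL p, are the parental types, so the F1 was co fl P / CO FL p.
The two rarest classes, co fl p and CO FL P, are the double crossovers. Comparing them with the parentals, only the p allele has switched, so p is the middle locus and the order is co – p – fl.
co–p: (247 + 38)/1412 = 0.2018; p–fl: (223 + 38)/1412 = 0.1848.
Expected DCO frequency = 0.2018 × 0.1848 ≈ 0.03729; observed = 38/1412 ≈ 0.02691.
Coefficient of coincidence = 0.02691/0.03729 ≈ 0.72; interference = 1 − 0.72 = 0.28.

0.28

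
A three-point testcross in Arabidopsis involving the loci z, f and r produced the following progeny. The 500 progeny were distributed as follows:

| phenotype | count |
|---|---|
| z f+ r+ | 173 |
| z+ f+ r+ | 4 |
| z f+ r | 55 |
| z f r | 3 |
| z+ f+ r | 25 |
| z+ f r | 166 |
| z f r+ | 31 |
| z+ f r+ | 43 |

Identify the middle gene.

The two most frequent reciprocal classes, z+ f r and z f+ r+, are the parental types, so the F1 was z+ f r / z f+ r+.
The two rarest classes, z f r and z+ f+ r+, are the double crossovers. Comparing them with the parentals, only the z allele has switched, so z is the middle locus and the order is r – z – f.

z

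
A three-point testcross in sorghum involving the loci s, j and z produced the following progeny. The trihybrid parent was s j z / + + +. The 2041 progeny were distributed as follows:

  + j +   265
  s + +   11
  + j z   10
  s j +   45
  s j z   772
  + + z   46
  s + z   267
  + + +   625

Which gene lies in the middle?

The two rarest classes, + j z and s + +, are the double crossovers. Comparing them with the parentals, only the s allele has switched, so s is the middle locus and the order is z – s – j.

s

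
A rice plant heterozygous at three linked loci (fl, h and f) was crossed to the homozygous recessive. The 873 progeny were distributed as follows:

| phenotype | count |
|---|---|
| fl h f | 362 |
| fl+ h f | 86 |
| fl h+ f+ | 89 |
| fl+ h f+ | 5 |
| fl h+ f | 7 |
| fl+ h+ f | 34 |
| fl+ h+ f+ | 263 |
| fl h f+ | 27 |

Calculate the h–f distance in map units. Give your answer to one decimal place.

8.4 map units

The two most frequent reciprocal classes, fl h f and fl+ h+ f+, are the parental types, so the F1 was fl h f / fl+ h+ f+.
The two rarest classes, fl h+ f and fl+ h f+, are the double crossovers. Comparing them with the parentals, only the h allele has switched, so h is the middle locus and the order is fl – h – f.
Crossovers in the h–f interval produce the single-crossover classes fl h f+ and fl+ h+ f (27 + 34 = 61) plus the double crossovers (12).
RF(h–f) = (61 + 12) / 873 = 73/873 = 0.0836 → 8.4 map units.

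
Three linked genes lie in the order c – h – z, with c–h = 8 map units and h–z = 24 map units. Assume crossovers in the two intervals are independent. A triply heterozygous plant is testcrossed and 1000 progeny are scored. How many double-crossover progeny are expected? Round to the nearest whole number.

Map distances give recombination frequencies of 0.080 and 0.240 for the two intervals.
With no interference, expected double-crossover frequency = 0.080 × 0.240 = 0.01920.
Expected number = 0.01920 × 1000 = 19.20 ≈ 19.

19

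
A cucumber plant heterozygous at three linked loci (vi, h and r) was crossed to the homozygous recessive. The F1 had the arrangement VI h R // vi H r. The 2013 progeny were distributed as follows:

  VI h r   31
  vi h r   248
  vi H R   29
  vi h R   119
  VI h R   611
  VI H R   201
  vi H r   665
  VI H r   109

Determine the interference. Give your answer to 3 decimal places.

0.176

The two rarest classes, VI h r and vi H R, are the double crossovers. Comparing them with the parentals, only the r allele has switched, so r is the middle locus and the order is h – r – vi.
h–r: (449 + 60)/2013 = 0.2529; r–vi: (228 + 60)/2013 = 0.1431.
Expected DCO frequency = 0.2529 × 0.1431 ≈ 0.03619; observed = 60/2013 ≈ 0.02981.
Coefficient of coincidence = 0.02981/0.03619 ≈ 0.824; interference = 1 − 0.824 = 0.176.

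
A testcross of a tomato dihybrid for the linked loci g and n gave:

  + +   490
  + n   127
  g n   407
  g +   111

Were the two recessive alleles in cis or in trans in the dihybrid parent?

The two most frequent classes are + + (490) and g n (407); these are the parental (non-recombinant) types.
So the F1 carried + + on one chromosome and g n on the other — the recessive alleles are on the same chromosome (cis / coupling).

cis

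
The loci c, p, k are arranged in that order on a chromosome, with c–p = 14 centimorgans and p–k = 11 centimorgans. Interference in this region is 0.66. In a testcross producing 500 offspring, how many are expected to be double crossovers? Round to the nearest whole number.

3

Map distances give recombination frequencies of 0.140 and 0.110 for the two intervals.
With interference 0.66 (so coincidence = 0.34), expected double-crossover frequency = 0.140 × 0.110 × 0.34 = 0.00524.
Expected number = 0.00524 × 500 = 2.62 ≈ 3.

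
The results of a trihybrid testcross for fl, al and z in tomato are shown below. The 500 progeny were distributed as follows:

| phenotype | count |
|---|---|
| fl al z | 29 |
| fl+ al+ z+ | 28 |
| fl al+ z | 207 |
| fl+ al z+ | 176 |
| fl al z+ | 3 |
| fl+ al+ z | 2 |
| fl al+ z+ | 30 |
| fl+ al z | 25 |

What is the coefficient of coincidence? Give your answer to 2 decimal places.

0.67

The two most frequent reciprocal classes, fl al+ z and fl+ al z+, are the parental types, so the F1 was fl al+ z / fl+ al z+.
The two rarest classes, fl+ al+ z and fl al z+, are the double crossovers. Comparing them with the parentals, only the fl allele has switched, so fl is the middle locus and the order is z – fl – al.
z–fl: (55 + 5)/500 = 0.1200; fl–al: (57 + 5)/500 = 0.1240.
Expected DCO frequency = 0.1200 × 0.1240 ≈ 0.01488; observed = 5/500 ≈ 0.01000.
Coefficient of coincidence = 0.01000/0.01488 ≈ 0.67.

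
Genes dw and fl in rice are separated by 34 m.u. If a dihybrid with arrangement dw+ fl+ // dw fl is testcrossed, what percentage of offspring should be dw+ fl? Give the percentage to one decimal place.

A map distance of 34 m.u. corresponds to a recombination frequency of 0.340.
The F1 is dw+ fl+ / dw fl, so dw+ fl is a recombinant gamete class with expected frequency r/2 = 0.340/2 = 0.1700.
That is 0.1700 = 17.0% of the progeny.

17.0%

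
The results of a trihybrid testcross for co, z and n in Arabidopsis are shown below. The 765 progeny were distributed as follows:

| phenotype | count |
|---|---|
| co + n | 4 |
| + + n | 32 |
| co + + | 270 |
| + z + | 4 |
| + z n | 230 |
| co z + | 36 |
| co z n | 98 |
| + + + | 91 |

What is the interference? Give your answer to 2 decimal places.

The two most frequent reciprocal classes, co + + and + z n, are the parental types, so the F1 was co + + / + z n.
The two rarest classes, co + n and + z +, are the double crossovers. Comparing them with the parentals, only the n allele has switched, so n is the middle locus and the order is z – n – co.
z–n: (68 + 8)/765 = 0.0993; n–co: (189 + 8)/765 = 0.2575.
Expected DCO frequency = 0.0993 × 0.2575 ≈ 0.02557; observed = 8/765 ≈ 0.01046.
Coefficient of coincidence = 0.01046/0.02557 ≈ 0.41; interference = 1 − 0.41 = 0.59.

0.59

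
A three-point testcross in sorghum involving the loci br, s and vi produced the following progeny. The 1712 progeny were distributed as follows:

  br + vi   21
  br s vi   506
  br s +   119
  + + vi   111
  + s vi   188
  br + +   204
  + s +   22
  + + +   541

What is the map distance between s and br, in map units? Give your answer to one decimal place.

The two most frequent reciprocal classes, br s vi and + + +, are the parental types, so the F1 was br s vi / + + +.
The two rarest classes, br + vi and + s +, are the double crossovers. Comparing them with the parentals, only the s allele has switched, so s is the middle locus and the order is br – s – vi.
Crossovers in the br–s interval produce the single-crossover classes + s vi and br + + (188 + 204 = 392) plus the double crossovers (43).
RF(br–s) = (392 + 43) / 1712 = 435/1712 = 0.2541 → 25.4 map units.

25.4 map units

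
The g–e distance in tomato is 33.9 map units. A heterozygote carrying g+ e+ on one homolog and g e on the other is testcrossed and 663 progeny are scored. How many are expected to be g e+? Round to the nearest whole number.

A map distance of 33.9 map units corresponds to a recombination frequency of 0.339.
The F1 is g+ e+ / g e, so g e+ is a recombinant gamete class with expected frequency r/2 = 0.339/2 = 0.1695.
Expected number = 0.1695 × 663 = 112.38 ≈ 112.

112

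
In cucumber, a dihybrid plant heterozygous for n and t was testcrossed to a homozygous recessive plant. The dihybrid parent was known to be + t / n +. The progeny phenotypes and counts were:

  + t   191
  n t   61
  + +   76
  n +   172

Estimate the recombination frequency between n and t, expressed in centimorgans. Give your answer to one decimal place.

27.4 centimorgans

The recombinant classes are + + and n t: 76 + 61 = 137.
Recombination frequency = 137/500 = 0.2740 ≈ 27.4%, i.e. 27.4 centimorgans.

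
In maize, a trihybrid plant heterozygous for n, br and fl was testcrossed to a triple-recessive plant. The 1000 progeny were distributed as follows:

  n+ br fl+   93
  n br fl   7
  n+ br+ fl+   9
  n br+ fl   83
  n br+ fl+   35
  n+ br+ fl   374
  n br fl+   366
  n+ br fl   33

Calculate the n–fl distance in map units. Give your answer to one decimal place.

19.2 map units

The two most frequent reciprocal classes, n+ br+ fl and n br fl+, are the parental types, so the F1 was n+ br+ fl / n br fl+.
The two rarest classes, n+ br+ fl+ and n br fl, are the double crossovers. Comparing them with the parentals, only the fl allele has switched, so fl is the middle locus and the order is br – fl – n.
Crossovers in the fl–n interval produce the single-crossover classes n br+ fl and n+ br fl+ (83 + 93 = 176) plus the double crossovers (16).
RF(fl–n) = (176 + 16) / 1000 = 192/1000 = 0.1920 → 19.2 map units.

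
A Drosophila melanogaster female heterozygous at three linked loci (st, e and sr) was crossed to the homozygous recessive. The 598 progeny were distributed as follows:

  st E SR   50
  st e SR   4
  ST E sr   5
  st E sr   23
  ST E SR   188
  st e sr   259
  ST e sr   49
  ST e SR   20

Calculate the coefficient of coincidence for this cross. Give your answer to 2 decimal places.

0.96

The two most frequent reciprocal classes, st e sr and ST E SR, are the parental types, so the F1 was st e sr / ST E SR.
The two rarest classes, st e SR and ST E sr, are the double crossovers. Comparing them with the parentals, only the sr allele has switched, so sr is the middle locus and the order is st – sr – e.
st–sr: (99 + 9)/598 = 0.1806; sr–e: (43 + 9)/598 = 0.0870.
Expected DCO frequency = 0.1806 × 0.0870 ≈ 0.01571; observed = 9/598 ≈ 0.01505.
Coefficient of coincidence = 0.01505/0.01571 ≈ 0.96.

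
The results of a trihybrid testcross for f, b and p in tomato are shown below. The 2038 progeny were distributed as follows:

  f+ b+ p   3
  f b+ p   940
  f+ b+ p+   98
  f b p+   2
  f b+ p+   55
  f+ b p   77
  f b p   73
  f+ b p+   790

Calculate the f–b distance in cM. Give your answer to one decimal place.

The two most frequent reciprocal classes, f+ b p+ and f b+ p, are the parental types, so the F1 was f+ b p+ / f b+ p.
The two rarest classes, f b p+ and f+ b+ p, are the double crossovers. Comparing them with the parentals, only the f allele has switched, so f is the middle locus and the order is p – f – b.
Crossovers in the f–b interval produce the single-crossover classes f+ b+ p+ and f b p (98 + 73 = 171) plus the double crossovers (5).
RF(f–b) = (171 + 5) / 2038 = 176/2038 = 0.0864 → 8.6 cM.

8.6 cM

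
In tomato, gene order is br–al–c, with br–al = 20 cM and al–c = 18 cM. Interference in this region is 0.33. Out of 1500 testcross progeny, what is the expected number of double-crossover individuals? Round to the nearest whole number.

36

Map distances give recombination frequencies of 0.200 and 0.180 for the two intervals.
With interference 0.33 (so coincidence = 0.67), expected double-crossover frequency = 0.200 × 0.180 × 0.67 = 0.02412.
Expected number = 0.02412 × 1500 = 36.18 ≈ 36.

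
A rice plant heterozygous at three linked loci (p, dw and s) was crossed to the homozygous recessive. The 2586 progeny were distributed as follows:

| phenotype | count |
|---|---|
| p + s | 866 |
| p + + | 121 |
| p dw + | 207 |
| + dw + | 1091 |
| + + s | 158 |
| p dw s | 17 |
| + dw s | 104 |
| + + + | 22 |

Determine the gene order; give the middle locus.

dw

The two most frequent reciprocal classes, p + s and + dw +, are the parental types, so the F1 was p + s / + dw +.
The two rarest classes, p dw s and + + +, are the double crossovers. Comparing them with the parentals, only the dw allele has switched, so dw is the middle locus and the order is s – dw – p.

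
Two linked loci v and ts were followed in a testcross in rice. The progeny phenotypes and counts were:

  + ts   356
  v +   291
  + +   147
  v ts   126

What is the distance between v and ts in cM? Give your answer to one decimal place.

29.7 cM

The two most frequent classes, + ts (356) and v + (291), are the parental types, so the F1 was + ts / v +.
The recombinant classes are + + and v ts: 147 + 126 = 273.
Recombination frequency = 273/920 = 0.2967 ≈ 29.7%, i.e. 29.7 cM.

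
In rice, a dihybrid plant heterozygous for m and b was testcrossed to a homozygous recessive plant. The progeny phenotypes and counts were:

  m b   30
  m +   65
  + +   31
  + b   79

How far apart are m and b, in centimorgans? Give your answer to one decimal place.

The two most frequent classes, + b (79) and m + (65), are the parental types, so the F1 was + b / m +.
The recombinant classes are + + and m b: 31 + 30 = 61.
Recombination frequency = 61/205 = 0.2976 ≈ 29.8%, i.e. 29.8 centimorgans.

29.8 centimorgans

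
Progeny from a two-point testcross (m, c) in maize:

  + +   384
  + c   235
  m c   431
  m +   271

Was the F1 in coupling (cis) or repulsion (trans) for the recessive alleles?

cis

The two most frequent classes are + + (384) and m c (431); these are the parental (non-recombinant) types.
So the F1 carried + + on one chromosome and m c on the other — the recessive alleles are on the same chromosome (cis / coupling).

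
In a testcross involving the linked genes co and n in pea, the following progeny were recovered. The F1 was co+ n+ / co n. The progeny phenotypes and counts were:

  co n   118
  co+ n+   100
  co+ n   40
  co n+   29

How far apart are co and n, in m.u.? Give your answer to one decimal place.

The recombinant classes are co+ n and co n+: 40 + 29 = 69.
Recombination frequency = 69/287 = 0.2404 ≈ 24.0%, i.e. 24.0 m.u.

24.0 m.u.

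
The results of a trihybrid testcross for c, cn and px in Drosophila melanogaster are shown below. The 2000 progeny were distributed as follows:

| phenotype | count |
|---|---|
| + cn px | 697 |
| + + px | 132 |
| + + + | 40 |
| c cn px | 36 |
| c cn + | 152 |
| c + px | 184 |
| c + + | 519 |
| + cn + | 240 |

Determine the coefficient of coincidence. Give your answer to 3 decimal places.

The two most frequent reciprocal classes, + cn px and c + +, are the parental types, so the F1 was + cn px / c + +.
The two rarest classes, c cn px and + + +, are the double crossovers. Comparing them with the parentals, only the c allele has switched, so c is the middle locus and the order is px – c – cn.
px–c: (424 + 76)/2000 = 0.2500; c–cn: (284 + 76)/2000 = 0.1800.
Expected DCO frequency = 0.2500 × 0.1800 ≈ 0.04500; observed = 76/2000 ≈ 0.03800.
Coefficient of coincidence = 0.03800/0.04500 ≈ 0.844.

0.844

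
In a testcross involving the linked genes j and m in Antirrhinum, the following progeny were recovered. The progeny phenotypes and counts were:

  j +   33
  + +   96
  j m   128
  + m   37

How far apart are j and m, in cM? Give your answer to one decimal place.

23.8 cM

The two most frequent classes, + + (96) and j m (128), are the parental types, so the F1 was + + / j m.
The recombinant classes are + m and j +: 37 + 33 = 70.
Recombination frequency = 70/294 = 0.2381 ≈ 23.8%, i.e. 23.8 cM.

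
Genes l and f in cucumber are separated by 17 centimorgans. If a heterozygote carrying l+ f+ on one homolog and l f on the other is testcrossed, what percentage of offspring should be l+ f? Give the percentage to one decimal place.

A map distance of 17 centimorgans corresponds to a recombination frequency of 0.170.
The F1 is l+ f+ / l f, so l+ f is a recombinant gamete class with expected frequency r/2 = 0.170/2 = 0.0850.
That is 0.0850 = 8.5% of the progeny.

8.5%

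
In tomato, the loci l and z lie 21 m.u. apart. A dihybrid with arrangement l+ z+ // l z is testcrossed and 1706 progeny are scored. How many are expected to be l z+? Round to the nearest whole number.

179

A map distance of 21 m.u. corresponds to a recombination frequency of 0.210.
The F1 is l+ z+ / l z, so l z+ is a recombinant gamete class with expected frequency r/2 = 0.210/2 = 0.1050.
Expected number = 0.1050 × 1706 = 179.13 ≈ 179.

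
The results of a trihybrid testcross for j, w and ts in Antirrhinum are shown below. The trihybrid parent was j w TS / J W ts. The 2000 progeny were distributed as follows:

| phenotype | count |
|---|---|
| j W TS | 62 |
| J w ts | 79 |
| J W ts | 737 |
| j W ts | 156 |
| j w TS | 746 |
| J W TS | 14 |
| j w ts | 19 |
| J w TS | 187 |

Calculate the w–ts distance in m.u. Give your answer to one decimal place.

8.7 m.u.

The two rarest classes, j w ts and J W TS, are the double crossovers. Comparing them with the parentals, only the ts allele has switched, so ts is the middle locus and the order is j – ts – w.
Crossovers in the ts–w interval produce the single-crossover classes j W TS and J w ts (62 + 79 = 141) plus the double crossovers (33).
RF(ts–w) = (141 + 33) / 2000 = 174/2000 = 0.0870 → 8.7 m.u.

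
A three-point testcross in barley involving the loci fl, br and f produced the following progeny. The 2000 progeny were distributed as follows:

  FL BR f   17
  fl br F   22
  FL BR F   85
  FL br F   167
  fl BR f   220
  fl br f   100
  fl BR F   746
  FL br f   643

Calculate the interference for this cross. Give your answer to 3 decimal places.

The two most frequent reciprocal classes, FL br f and fl BR F, are the parental types, so the F1 was FL br f / fl BR F.
The two rarest classes, FL BR f and fl br F, are the double crossovers. Comparing them with the parentals, only the br allele has switched, so br is the middle locus and the order is fl – br – f.
fl–br: (185 + 39)/2000 = 0.1120; br–f: (387 + 39)/2000 = 0.2130.
Expected DCO frequency = 0.1120 × 0.2130 ≈ 0.02386; observed = 39/2000 ≈ 0.01950.
Coefficient of coincidence = 0.01950/0.02386 ≈ 0.817; interference = 1 − 0.817 = 0.183.

0.183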